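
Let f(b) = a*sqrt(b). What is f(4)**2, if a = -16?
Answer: 1024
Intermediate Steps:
f(b) = -16*sqrt(b)
f(4)**2 = (-16*sqrt(4))**2 = (-16*2)**2 = (-32)**2 = 1024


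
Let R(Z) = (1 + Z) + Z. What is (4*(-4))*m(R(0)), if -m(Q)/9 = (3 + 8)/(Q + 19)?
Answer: 396/5 ≈ 79.200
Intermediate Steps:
R(Z) = 1 + 2*Z
m(Q) = -99/(19 + Q) (m(Q) = -9*(3 + 8)/(Q + 19) = -99/(19 + Q))
(4*(-4))*m(R(0)) = (4*(-4))*(-99/(19 + (1 + 2*0))) = -(-1584)/(19 + (1 + 0)) = -(-1584)/(19 + 1) = -(-1584)/20 = -16*(-99/20) = 396/5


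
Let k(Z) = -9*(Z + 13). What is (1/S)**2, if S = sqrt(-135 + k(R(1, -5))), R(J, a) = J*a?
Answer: -1/207 ≈ -0.0048309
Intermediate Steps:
k(Z) = -117 - 9*Z (k(Z) = -9*(13 + Z) = -117 - 9*Z)
S = 3*I*sqrt(23) (S = sqrt(-135 + (-117 - 9*(-5))) = sqrt(-135 + (-117 + 45)) = sqrt(-135 - 72) = sqrt(-207) = 3*I*sqrt(23) ≈ 14.387*I)
(1/S)**2 = (1/(3*I*sqrt(23)))**2 = (-I*sqrt(23)/69)**2 = -1/207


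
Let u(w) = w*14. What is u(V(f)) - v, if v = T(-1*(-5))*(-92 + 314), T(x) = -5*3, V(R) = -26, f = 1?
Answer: 2966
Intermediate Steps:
u(w) = 14*w
T(x) = -15
v = -3330 (v = -15*(-92 + 314) = -15*222 = -3330)
u(V(f)) - v = 14*(-26) - 1*(-3330) = -364 + 3330 = 2966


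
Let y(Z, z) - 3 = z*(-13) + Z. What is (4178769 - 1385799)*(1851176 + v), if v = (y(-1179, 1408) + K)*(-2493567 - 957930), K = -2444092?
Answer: 23748660828762226200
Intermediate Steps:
y(Z, z) = 3 + Z - 13*z (y(Z, z) = 3 + (z*(-13) + Z) = 3 + (-13*z + Z) = 3 + (Z - 13*z) = 3 + Z - 13*z)
v = 8503011367284 (v = ((3 - 1179 - 13*1408) - 2444092)*(-2493567 - 957930) = ((3 - 1179 - 18304) - 2444092)*(-3451497) = (-19480 - 2444092)*(-3451497) = -2463572*(-3451497) = 8503011367284)
(4178769 - 1385799)*(1851176 + v) = (4178769 - 1385799)*(1851176 + 8503011367284) = 2792970*8503013218460 = 23748660828762226200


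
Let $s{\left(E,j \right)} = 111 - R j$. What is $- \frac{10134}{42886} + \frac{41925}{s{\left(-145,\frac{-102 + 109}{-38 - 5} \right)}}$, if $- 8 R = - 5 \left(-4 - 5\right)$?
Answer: $\frac{7924701343}{20821153} \approx 380.61$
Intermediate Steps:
$R = - \frac{45}{8}$ ($R = - \frac{\left(-5\right) \left(-4 - 5\right)}{8} = - \frac{\left(-5\right) \left(-9\right)}{8} = \left(- \frac{1}{8}\right) 45 = - \frac{45}{8} \approx -5.625$)
$s{\left(E,j \right)} = 111 + \frac{45 j}{8}$ ($s{\left(E,j \right)} = 111 - - \frac{45 j}{8} = 111 + \frac{45 j}{8}$)
$- \frac{10134}{42886} + \frac{41925}{s{\left(-145,\frac{-102 + 109}{-38 - 5} \right)}} = - \frac{10134}{42886} + \frac{41925}{111 + \frac{45 \frac{-102 + 109}{-38 - 5}}{8}} = \left(-10134\right) \frac{1}{42886} + \frac{41925}{111 + \frac{45 \frac{7}{-38 - 5}}{8}} = - \frac{5067}{21443} + \frac{41925}{111 + \frac{45 \frac{7}{-38 - 5}}{8}} = - \frac{5067}{21443} + \frac{41925}{111 + \frac{45 \frac{7}{-43}}{8}} = - \frac{5067}{21443} + \frac{41925}{111 + \frac{45 \cdot 7 \left(- \frac{1}{43}\right)}{8}} = - \frac{5067}{21443} + \frac{41925}{111 + \frac{45}{8} \left(- \frac{7}{43}\right)} = - \frac{5067}{21443} + \frac{41925}{111 - \frac{315}{344}} = - \frac{5067}{21443} + \frac{41925}{\frac{37869}{344}} = - \frac{5067}{21443} + 41925 \cdot \frac{344}{37869} = - \frac{5067}{21443} + \frac{369800}{971} = \frac{7924701343}{20821153}$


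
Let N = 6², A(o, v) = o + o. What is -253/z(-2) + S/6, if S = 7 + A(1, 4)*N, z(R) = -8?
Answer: 1075/24 ≈ 44.792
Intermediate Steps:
A(o, v) = 2*o
N = 36
S = 79 (S = 7 + (2*1)*36 = 7 + 2*36 = 7 + 72 = 79)
-253/z(-2) + S/6 = -253/(-8) + 79/6 = -253*(-⅛) + 79*(⅙) = 253/8 + 79/6 = 1075/24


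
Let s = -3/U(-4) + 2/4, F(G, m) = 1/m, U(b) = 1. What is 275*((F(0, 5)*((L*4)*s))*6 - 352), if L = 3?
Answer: -106700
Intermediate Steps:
s = -5/2 (s = -3/1 + 2/4 = -3*1 + 2*(1/4) = -3 + 1/2 = -5/2 ≈ -2.5000)
275*((F(0, 5)*((L*4)*s))*6 - 352) = 275*((((3*4)*(-5/2))/5)*6 - 352) = 275*(((12*(-5/2))/5)*6 - 352) = 275*(((1/5)*(-30))*6 - 352) = 275*(-6*6 - 352) = 275*(-36 - 352) = 275*(-388) = -106700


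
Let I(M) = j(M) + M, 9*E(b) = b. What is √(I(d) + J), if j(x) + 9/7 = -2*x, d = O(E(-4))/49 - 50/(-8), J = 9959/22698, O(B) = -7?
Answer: I*√19506054659/52962 ≈ 2.6371*I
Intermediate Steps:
E(b) = b/9
J = 9959/22698 (J = 9959*(1/22698) = 9959/22698 ≈ 0.43876)
d = 171/28 (d = -7/49 - 50/(-8) = -7*1/49 - 50*(-⅛) = -⅐ + 25/4 = 171/28 ≈ 6.1071)
j(x) = -9/7 - 2*x
I(M) = -9/7 - M (I(M) = (-9/7 - 2*M) + M = -9/7 - M)
√(I(d) + J) = √((-9/7 - 1*171/28) + 9959/22698) = √((-9/7 - 171/28) + 9959/22698) = √(-207/28 + 9959/22698) = √(-2209817/317772) = I*√19506054659/52962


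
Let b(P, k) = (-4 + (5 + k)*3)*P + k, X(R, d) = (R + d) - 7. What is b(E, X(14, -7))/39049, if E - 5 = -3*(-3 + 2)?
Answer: 88/39049 ≈ 0.0022536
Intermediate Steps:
X(R, d) = -7 + R + d
E = 8 (E = 5 - 3*(-3 + 2) = 5 - 3*(-1) = 5 + 3 = 8)
b(P, k) = k + P*(11 + 3*k) (b(P, k) = (-4 + (15 + 3*k))*P + k = (11 + 3*k)*P + k = P*(11 + 3*k) + k = k + P*(11 + 3*k))
b(E, X(14, -7))/39049 = ((-7 + 14 - 7) + 11*8 + 3*8*(-7 + 14 - 7))/39049 = (0 + 88 + 3*8*0)*(1/39049) = (0 + 88 + 0)*(1/39049) = 88*(1/39049) = 88/39049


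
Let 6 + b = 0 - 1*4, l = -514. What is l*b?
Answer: 5140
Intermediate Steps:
b = -10 (b = -6 + (0 - 1*4) = -6 + (0 - 4) = -6 - 4 = -10)
l*b = -514*(-10) = 5140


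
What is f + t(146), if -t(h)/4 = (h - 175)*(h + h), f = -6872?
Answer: 27000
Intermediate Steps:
t(h) = -8*h*(-175 + h) (t(h) = -4*(h - 175)*(h + h) = -4*(-175 + h)*2*h = -8*h*(-175 + h))
f + t(146) = -6872 + 8*146*(175 - 1*146) = -6872 + 8*146*(175 - 146) = -6872 + 8*146*29 = -6872 + 33872 = 27000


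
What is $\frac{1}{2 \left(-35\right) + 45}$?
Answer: $- \frac{1}{25} \approx -0.04$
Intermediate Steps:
$\frac{1}{2 \left(-35\right) + 45} = \frac{1}{-70 + 45} = \frac{1}{-25} = - \frac{1}{25}$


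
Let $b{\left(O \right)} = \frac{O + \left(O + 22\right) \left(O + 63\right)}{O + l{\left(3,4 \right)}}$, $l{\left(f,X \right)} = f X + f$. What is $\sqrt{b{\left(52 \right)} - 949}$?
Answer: $\frac{i \sqrt{3686407}}{67} \approx 28.657 i$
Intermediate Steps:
$l{\left(f,X \right)} = f + X f$ ($l{\left(f,X \right)} = X f + f = f + X f$)
$b{\left(O \right)} = \frac{O + \left(22 + O\right) \left(63 + O\right)}{15 + O}$ ($b{\left(O \right)} = \frac{O + \left(O + 22\right) \left(O + 63\right)}{O + 3 \left(1 + 4\right)} = \frac{O + \left(22 + O\right) \left(63 + O\right)}{O + 3 \cdot 5} = \frac{O + \left(22 + O\right) \left(63 + O\right)}{O + 15} = \frac{O + \left(22 + O\right) \left(63 + O\right)}{15 + O}$)
$\sqrt{b{\left(52 \right)} - 949} = \sqrt{\frac{1386 + 52^{2} + 86 \cdot 52}{15 + 52} - 949} = \sqrt{\frac{1386 + 2704 + 4472}{67} - 949} = \sqrt{\frac{1}{67} \cdot 8562 - 949} = \sqrt{\frac{8562}{67} - 949} = \sqrt{- \frac{55021}{67}} = \frac{i \sqrt{3686407}}{67}$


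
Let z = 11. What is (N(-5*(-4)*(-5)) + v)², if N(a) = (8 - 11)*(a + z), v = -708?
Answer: 194481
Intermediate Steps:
N(a) = -33 - 3*a (N(a) = (8 - 11)*(a + 11) = -3*(11 + a) = -33 - 3*a)
(N(-5*(-4)*(-5)) + v)² = ((-33 - 3*(-5*(-4))*(-5)) - 708)² = ((-33 - 60*(-5)) - 708)² = ((-33 - 3*(-100)) - 708)² = ((-33 + 300) - 708)² = (267 - 708)² = (-441)² = 194481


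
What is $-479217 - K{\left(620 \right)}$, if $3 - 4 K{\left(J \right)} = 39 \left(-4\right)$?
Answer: $- \frac{1917027}{4} \approx -4.7926 \cdot 10^{5}$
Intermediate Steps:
$K{\left(J \right)} = \frac{159}{4}$ ($K{\left(J \right)} = \frac{3}{4} - \frac{39 \left(-4\right)}{4} = \frac{3}{4} - -39 = \frac{3}{4} + 39 = \frac{159}{4}$)
$-479217 - K{\left(620 \right)} = -479217 - \frac{159}{4} = - \frac{1917027}{4}$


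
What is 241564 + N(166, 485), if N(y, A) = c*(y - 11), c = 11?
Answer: 243269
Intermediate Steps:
N(y, A) = -121 + 11*y (N(y, A) = 11*(y - 11) = 11*(-11 + y) = -121 + 11*y)
241564 + N(166, 485) = 241564 + (-121 + 11*166) = 241564 + (-121 + 1826) = 241564 + 1705 = 243269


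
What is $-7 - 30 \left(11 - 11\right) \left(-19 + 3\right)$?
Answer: $-7$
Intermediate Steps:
$-7 - 30 \left(11 - 11\right) \left(-19 + 3\right) = -7 - 30 \cdot 0 \left(-16\right) = -7 - 0 = -7 + 0 = -7$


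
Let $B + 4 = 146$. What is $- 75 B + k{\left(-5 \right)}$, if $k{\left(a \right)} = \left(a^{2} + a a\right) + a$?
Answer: $-10605$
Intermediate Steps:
$k{\left(a \right)} = a + 2 a^{2}$ ($k{\left(a \right)} = \left(a^{2} + a^{2}\right) + a = 2 a^{2} + a = a + 2 a^{2}$)
$B = 142$ ($B = -4 + 146 = 142$)
$- 75 B + k{\left(-5 \right)} = \left(-75\right) 142 - 5 \left(1 + 2 \left(-5\right)\right) = -10650 - 5 \left(1 - 10\right) = -10650 - -45 = -10650 + 45 = -10605$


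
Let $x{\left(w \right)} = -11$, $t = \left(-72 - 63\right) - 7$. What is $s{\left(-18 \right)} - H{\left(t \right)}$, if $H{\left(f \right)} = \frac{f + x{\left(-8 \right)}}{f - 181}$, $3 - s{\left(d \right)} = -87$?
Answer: $\frac{1701}{19} \approx 89.526$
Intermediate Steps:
$s{\left(d \right)} = 90$ ($s{\left(d \right)} = 3 - -87 = 3 + 87 = 90$)
$t = -142$ ($t = -135 - 7 = -142$)
$H{\left(f \right)} = \frac{-11 + f}{-181 + f}$ ($H{\left(f \right)} = \frac{f - 11}{f - 181} = \frac{-11 + f}{-181 + f}$)
$s{\left(-18 \right)} - H{\left(t \right)} = 90 - \frac{-11 - 142}{-181 - 142} = 90 - \frac{1}{-323} \left(-153\right) = 90 - \left(- \frac{1}{323}\right) \left(-153\right) = 90 - \frac{9}{19} = \frac{1701}{19}$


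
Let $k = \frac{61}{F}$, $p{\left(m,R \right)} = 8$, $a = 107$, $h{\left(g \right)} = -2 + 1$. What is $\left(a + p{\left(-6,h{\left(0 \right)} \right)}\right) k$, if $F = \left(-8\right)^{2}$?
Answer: $\frac{7015}{64} \approx 109.61$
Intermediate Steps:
$h{\left(g \right)} = -1$
$F = 64$
$k = \frac{61}{64} \approx 0.95313$
$\left(a + p{\left(-6,h{\left(0 \right)} \right)}\right) k = \left(107 + 8\right) \frac{61}{64} = 115 \cdot \frac{61}{64} = \frac{7015}{64}$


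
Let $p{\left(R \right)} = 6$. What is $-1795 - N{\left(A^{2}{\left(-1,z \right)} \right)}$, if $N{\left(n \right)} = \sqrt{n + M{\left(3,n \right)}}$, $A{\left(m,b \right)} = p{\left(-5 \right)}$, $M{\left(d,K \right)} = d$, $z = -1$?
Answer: $-1795 - \sqrt{39} \approx -1801.2$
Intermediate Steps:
$A{\left(m,b \right)} = 6$
$N{\left(n \right)} = \sqrt{3 + n}$ ($N{\left(n \right)} = \sqrt{n + 3} = \sqrt{3 + n}$)
$-1795 - N{\left(A^{2}{\left(-1,z \right)} \right)} = -1795 - \sqrt{3 + 6^{2}} = -1795 - \sqrt{3 + 36} = -1795 - \sqrt{39}$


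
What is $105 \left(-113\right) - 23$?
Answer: $-11888$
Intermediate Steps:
$105 \left(-113\right) - 23 = -11865 - 23 = -11888$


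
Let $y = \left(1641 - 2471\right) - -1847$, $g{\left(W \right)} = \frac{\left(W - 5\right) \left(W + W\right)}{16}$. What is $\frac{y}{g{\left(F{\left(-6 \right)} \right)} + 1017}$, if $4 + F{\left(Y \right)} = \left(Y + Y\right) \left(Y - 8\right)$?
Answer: $\frac{678}{2851} \approx 0.23781$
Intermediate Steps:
$F{\left(Y \right)} = -4 + 2 Y \left(-8 + Y\right)$ ($F{\left(Y \right)} = -4 + \left(Y + Y\right) \left(Y - 8\right) = -4 + 2 Y \left(-8 + Y\right)$)
$g{\left(W \right)} = \frac{W \left(-5 + W\right)}{8}$ ($g{\left(W \right)} = \left(-5 + W\right) 2 W \frac{1}{16} = 2 W \left(-5 + W\right) \frac{1}{16} = \frac{W \left(-5 + W\right)}{8}$)
$y = 1017$ ($y = -830 + 1847 = 1017$)
$\frac{y}{g{\left(F{\left(-6 \right)} \right)} + 1017} = \frac{1017}{\frac{\left(-4 - -96 + 2 \left(-6\right)^{2}\right) \left(-5 - \left(-92 - 72\right)\right)}{8} + 1017} = \frac{1017}{\frac{\left(-4 + 96 + 2 \cdot 36\right) \left(-5 + \left(-4 + 96 + 2 \cdot 36\right)\right)}{8} + 1017} = \frac{1017}{\frac{\left(-4 + 96 + 72\right) \left(-5 + \left(-4 + 96 + 72\right)\right)}{8} + 1017} = \frac{1017}{\frac{1}{8} \cdot 164 \left(-5 + 164\right) + 1017} = \frac{1017}{\frac{1}{8} \cdot 164 \cdot 159 + 1017} = \frac{1017}{\frac{6519}{2} + 1017} = \frac{1017}{\frac{8553}{2}} = 1017 \cdot \frac{2}{8553} = \frac{678}{2851}$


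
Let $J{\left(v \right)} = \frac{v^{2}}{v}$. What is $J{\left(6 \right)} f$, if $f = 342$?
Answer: $2052$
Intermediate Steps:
$J{\left(v \right)} = v$
$J{\left(6 \right)} f = 6 \cdot 342 = 2052$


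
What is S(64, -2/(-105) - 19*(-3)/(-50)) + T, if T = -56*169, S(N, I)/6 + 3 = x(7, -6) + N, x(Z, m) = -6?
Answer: -9134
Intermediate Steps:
S(N, I) = -54 + 6*N (S(N, I) = -18 + 6*(-6 + N) = -18 + (-36 + 6*N) = -54 + 6*N)
T = -9464
S(64, -2/(-105) - 19*(-3)/(-50)) + T = (-54 + 6*64) - 9464 = (-54 + 384) - 9464 = 330 - 9464 = -9134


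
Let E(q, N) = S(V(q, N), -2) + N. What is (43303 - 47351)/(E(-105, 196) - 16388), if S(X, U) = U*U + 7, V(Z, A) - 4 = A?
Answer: 368/1471 ≈ 0.25017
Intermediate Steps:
V(Z, A) = 4 + A
S(X, U) = 7 + U² (S(X, U) = U² + 7 = 7 + U²)
E(q, N) = 11 + N (E(q, N) = (7 + (-2)²) + N = (7 + 4) + N = 11 + N)
(43303 - 47351)/(E(-105, 196) - 16388) = (43303 - 47351)/((11 + 196) - 16388) = -4048/(207 - 16388) = -4048/(-16181) = -4048*(-1/16181) = 368/1471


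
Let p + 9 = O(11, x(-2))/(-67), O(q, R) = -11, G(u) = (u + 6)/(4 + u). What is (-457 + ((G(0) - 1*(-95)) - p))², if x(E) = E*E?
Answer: 2220577129/17956 ≈ 1.2367e+5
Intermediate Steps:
x(E) = E²
G(u) = (6 + u)/(4 + u)
p = -592/67 (p = -9 - 11/(-67) = -9 - 11*(-1/67) = -9 + 11/67 = -592/67 ≈ -8.8358)
(-457 + ((G(0) - 1*(-95)) - p))² = (-457 + (((6 + 0)/(4 + 0) - 1*(-95)) - 1*(-592/67)))² = (-457 + ((6/4 + 95) + 592/67))² = (-457 + (((¼)*6 + 95) + 592/67))² = (-457 + ((3/2 + 95) + 592/67))² = (-457 + (193/2 + 592/67))² = (-457 + 14115/134)² = (-47123/134)² = 2220577129/17956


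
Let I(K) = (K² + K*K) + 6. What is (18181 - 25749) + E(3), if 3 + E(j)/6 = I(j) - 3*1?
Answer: -7460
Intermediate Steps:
I(K) = 6 + 2*K² (I(K) = (K² + K²) + 6 = 2*K² + 6 = 6 + 2*K²)
E(j) = 12*j² (E(j) = -18 + 6*((6 + 2*j²) - 3*1) = -18 + 6*((6 + 2*j²) - 3) = -18 + 6*(3 + 2*j²) = -18 + (18 + 12*j²) = 12*j²)
(18181 - 25749) + E(3) = (18181 - 25749) + 12*3² = -7568 + 12*9 = -7568 + 108 = -7460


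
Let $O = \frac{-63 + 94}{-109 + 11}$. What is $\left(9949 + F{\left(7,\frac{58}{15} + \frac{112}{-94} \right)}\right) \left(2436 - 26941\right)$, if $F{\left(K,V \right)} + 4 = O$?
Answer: $- \frac{23882058395}{98} \approx -2.4369 \cdot 10^{8}$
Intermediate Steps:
$O = - \frac{31}{98}$ ($O = \frac{31}{-98} = 31 \left(- \frac{1}{98}\right) = - \frac{31}{98} \approx -0.31633$)
$F{\left(K,V \right)} = - \frac{423}{98}$ ($F{\left(K,V \right)} = -4 - \frac{31}{98} = - \frac{423}{98}$)
$\left(9949 + F{\left(7,\frac{58}{15} + \frac{112}{-94} \right)}\right) \left(2436 - 26941\right) = \left(9949 - \frac{423}{98}\right) \left(2436 - 26941\right) = \frac{974579}{98} \left(-24505\right) = - \frac{23882058395}{98}$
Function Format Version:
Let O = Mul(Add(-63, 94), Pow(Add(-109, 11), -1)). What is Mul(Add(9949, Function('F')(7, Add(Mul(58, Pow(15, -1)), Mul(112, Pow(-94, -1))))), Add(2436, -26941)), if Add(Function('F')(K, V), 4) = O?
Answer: Rational(-23882058395, 98) ≈ -2.4369e+8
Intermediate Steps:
O = Rational(-31, 98) (O = Mul(31, Pow(-98, -1)) = Mul(31, Rational(-1, 98)) = Rational(-31, 98) ≈ -0.31633)
Function('F')(K, V) = Rational(-423, 98) (Function('F')(K, V) = Add(-4, Rational(-31, 98)) = Rational(-423, 98))
Mul(Add(9949, Function('F')(7, Add(Mul(58, Pow(15, -1)), Mul(112, Pow(-94, -1))))), Add(2436, -26941)) = Mul(Add(9949, Rational(-423, 98)), Add(2436, -26941)) = Mul(Rational(974579, 98), -24505) = Rational(-23882058395, 98)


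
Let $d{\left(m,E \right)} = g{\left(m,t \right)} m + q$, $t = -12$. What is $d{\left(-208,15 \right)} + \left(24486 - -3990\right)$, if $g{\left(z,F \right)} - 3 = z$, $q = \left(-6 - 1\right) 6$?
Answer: $71074$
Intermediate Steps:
$q = -42$ ($q = \left(-7\right) 6 = -42$)
$g{\left(z,F \right)} = 3 + z$
$d{\left(m,E \right)} = -42 + m \left(3 + m\right)$ ($d{\left(m,E \right)} = \left(3 + m\right) m - 42 = m \left(3 + m\right) - 42 = -42 + m \left(3 + m\right)$)
$d{\left(-208,15 \right)} + \left(24486 - -3990\right) = \left(-42 - 208 \left(3 - 208\right)\right) + \left(24486 - -3990\right) = \left(-42 - -42640\right) + \left(24486 + 3990\right) = \left(-42 + 42640\right) + 28476 = 42598 + 28476 = 71074$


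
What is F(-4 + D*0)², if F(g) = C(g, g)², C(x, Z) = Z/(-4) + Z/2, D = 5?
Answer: 1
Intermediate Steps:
C(x, Z) = Z/4 (C(x, Z) = Z*(-¼) + Z*(½) = -Z/4 + Z/2 = Z/4)
F(g) = g²/16 (F(g) = (g/4)² = g²/16)
F(-4 + D*0)² = ((-4 + 5*0)²/16)² = ((-4 + 0)²/16)² = ((1/16)*(-4)²)² = ((1/16)*16)² = 1² = 1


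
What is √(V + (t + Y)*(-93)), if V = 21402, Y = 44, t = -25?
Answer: √19635 ≈ 140.13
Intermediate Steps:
√(V + (t + Y)*(-93)) = √(21402 + (-25 + 44)*(-93)) = √(21402 + 19*(-93)) = √(21402 - 1767) = √19635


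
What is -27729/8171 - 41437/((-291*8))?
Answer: 274028615/19022088 ≈ 14.406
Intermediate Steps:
-27729/8171 - 41437/((-291*8)) = -27729*1/8171 - 41437/(-2328) = -27729/8171 - 41437*(-1/2328) = -27729/8171 + 41437/2328 = 274028615/19022088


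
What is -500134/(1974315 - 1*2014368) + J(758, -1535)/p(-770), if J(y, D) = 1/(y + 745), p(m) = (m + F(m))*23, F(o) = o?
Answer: 8875087872929/710757307260 ≈ 12.487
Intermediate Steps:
p(m) = 46*m (p(m) = (m + m)*23 = (2*m)*23 = 46*m)
J(y, D) = 1/(745 + y)
-500134/(1974315 - 1*2014368) + J(758, -1535)/p(-770) = -500134/(1974315 - 1*2014368) + 1/((745 + 758)*((46*(-770)))) = -500134/(1974315 - 2014368) + 1/(1503*(-35420)) = -500134/(-40053) + (1/1503)*(-1/35420) = -500134*(-1/40053) - 1/53236260 = 500134/40053 - 1/53236260 = 8875087872929/710757307260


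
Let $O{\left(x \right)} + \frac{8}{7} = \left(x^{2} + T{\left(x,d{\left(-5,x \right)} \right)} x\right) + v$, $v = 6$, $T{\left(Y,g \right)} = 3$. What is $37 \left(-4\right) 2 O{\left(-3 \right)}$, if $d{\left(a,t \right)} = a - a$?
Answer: $- \frac{10064}{7} \approx -1437.7$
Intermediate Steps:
$d{\left(a,t \right)} = 0$
$O{\left(x \right)} = \frac{34}{7} + x^{2} + 3 x$ ($O{\left(x \right)} = - \frac{8}{7} + \left(\left(x^{2} + 3 x\right) + 6\right) = - \frac{8}{7} + \left(6 + x^{2} + 3 x\right) = \frac{34}{7} + x^{2} + 3 x$)
$37 \left(-4\right) 2 O{\left(-3 \right)} = 37 \left(-4\right) 2 \left(\frac{34}{7} + \left(-3\right)^{2} + 3 \left(-3\right)\right) = 37 \left(- 8 \left(\frac{34}{7} + 9 - 9\right)\right) = 37 \left(\left(-8\right) \frac{34}{7}\right) = 37 \left(- \frac{272}{7}\right) = - \frac{10064}{7}$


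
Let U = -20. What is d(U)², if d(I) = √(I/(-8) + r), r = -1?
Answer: 3/2 ≈ 1.5000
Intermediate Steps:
d(I) = √(-1 - I/8) (d(I) = √(I/(-8) - 1) = √(I*(-⅛) - 1) = √(-I/8 - 1) = √(-1 - I/8))
d(U)² = (√(-16 - 2*(-20))/4)² = (√(-16 + 40)/4)² = (√24/4)² = ((2*√6)/4)² = (√6/2)² = 3/2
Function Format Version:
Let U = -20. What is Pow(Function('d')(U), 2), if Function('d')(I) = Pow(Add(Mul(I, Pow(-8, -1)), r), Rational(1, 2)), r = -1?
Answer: Rational(3, 2) ≈ 1.5000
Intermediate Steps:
Function('d')(I) = Pow(Add(-1, Mul(Rational(-1, 8), I)), Rational(1, 2)) (Function('d')(I) = Pow(Add(Mul(I, Pow(-8, -1)), -1), Rational(1, 2)) = Pow(Add(Mul(I, Rational(-1, 8)), -1), Rational(1, 2)) = Pow(Add(Mul(Rational(-1, 8), I), -1), Rational(1, 2)) = Pow(Add(-1, Mul(Rational(-1, 8), I)), Rational(1, 2)))
Pow(Function('d')(U), 2) = Pow(Mul(Rational(1, 4), Pow(Add(-16, Mul(-2, -20)), Rational(1, 2))), 2) = Pow(Mul(Rational(1, 4), Pow(Add(-16, 40), Rational(1, 2))), 2) = Pow(Mul(Rational(1, 4), Pow(24, Rational(1, 2))), 2) = Pow(Mul(Rational(1, 4), Mul(2, Pow(6, Rational(1, 2)))), 2) = Pow(Mul(Rational(1, 2), Pow(6, Rational(1, 2))), 2) = Rational(3, 2)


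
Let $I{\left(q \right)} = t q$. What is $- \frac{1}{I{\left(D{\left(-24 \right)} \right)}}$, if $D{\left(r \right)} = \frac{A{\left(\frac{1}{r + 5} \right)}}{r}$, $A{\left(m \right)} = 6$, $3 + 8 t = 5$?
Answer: $16$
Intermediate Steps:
$t = \frac{1}{4}$ ($t = - \frac{3}{8} + \frac{1}{8} \cdot 5 = - \frac{3}{8} + \frac{5}{8} = \frac{1}{4} \approx 0.25$)
$D{\left(r \right)} = \frac{6}{r}$
$I{\left(q \right)} = \frac{q}{4}$
$- \frac{1}{I{\left(D{\left(-24 \right)} \right)}} = - \frac{1}{\frac{1}{4} \frac{6}{-24}} = - \frac{1}{\frac{1}{4} \cdot 6 \left(- \frac{1}{24}\right)} = - \frac{1}{\frac{1}{4} \left(- \frac{1}{4}\right)} = - \frac{1}{- \frac{1}{16}} = \left(-1\right) \left(-16\right) = 16$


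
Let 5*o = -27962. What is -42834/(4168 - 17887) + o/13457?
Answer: 832825004/307694305 ≈ 2.7067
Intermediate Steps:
o = -27962/5 (o = (1/5)*(-27962) = -27962/5 ≈ -5592.4)
-42834/(4168 - 17887) + o/13457 = -42834/(4168 - 17887) - 27962/5/13457 = -42834/(-13719) - 27962/5*1/13457 = -42834*(-1/13719) - 27962/67285 = 14278/4573 - 27962/67285 = 832825004/307694305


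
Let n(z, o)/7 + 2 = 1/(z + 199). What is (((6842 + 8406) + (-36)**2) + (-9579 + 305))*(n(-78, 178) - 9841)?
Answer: -8669096960/121 ≈ -7.1645e+7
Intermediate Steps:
n(z, o) = -14 + 7/(199 + z) (n(z, o) = -14 + 7/(z + 199) = -14 + 7/(199 + z))
(((6842 + 8406) + (-36)**2) + (-9579 + 305))*(n(-78, 178) - 9841) = (((6842 + 8406) + (-36)**2) + (-9579 + 305))*(7*(-397 - 2*(-78))/(199 - 78) - 9841) = ((15248 + 1296) - 9274)*(7*(-397 + 156)/121 - 9841) = (16544 - 9274)*(7*(1/121)*(-241) - 9841) = 7270*(-1687/121 - 9841) = 7270*(-1192448/121) = -8669096960/121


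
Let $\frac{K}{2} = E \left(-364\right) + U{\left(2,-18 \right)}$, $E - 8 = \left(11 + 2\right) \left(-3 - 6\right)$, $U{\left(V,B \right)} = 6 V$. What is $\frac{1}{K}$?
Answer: $\frac{1}{79376} \approx 1.2598 \cdot 10^{-5}$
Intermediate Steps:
$E = -109$ ($E = 8 + \left(11 + 2\right) \left(-3 - 6\right) = 8 + 13 \left(-3 - 6\right) = 8 + 13 \left(-9\right) = 8 - 117 = -109$)
$K = 79376$ ($K = 2 \left(\left(-109\right) \left(-364\right) + 6 \cdot 2\right) = 2 \left(39676 + 12\right) = 2 \cdot 39688 = 79376$)
$\frac{1}{K} = \frac{1}{79376}$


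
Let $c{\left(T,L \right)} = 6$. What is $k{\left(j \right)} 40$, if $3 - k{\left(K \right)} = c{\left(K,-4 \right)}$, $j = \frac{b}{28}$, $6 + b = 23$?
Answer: $-120$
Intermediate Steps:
$b = 17$ ($b = -6 + 23 = 17$)
$j = \frac{17}{28} \approx 0.60714$
$k{\left(K \right)} = -3$ ($k{\left(K \right)} = 3 - 6 = -3$)
$k{\left(j \right)} 40 = \left(-3\right) 40 = -120$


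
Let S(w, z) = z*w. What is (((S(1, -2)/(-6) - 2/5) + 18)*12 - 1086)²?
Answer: 18957316/25 ≈ 7.5829e+5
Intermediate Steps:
S(w, z) = w*z
(((S(1, -2)/(-6) - 2/5) + 18)*12 - 1086)² = ((((1*(-2))/(-6) - 2/5) + 18)*12 - 1086)² = (((-2*(-⅙) - 2*⅕) + 18)*12 - 1086)² = (((⅓ - ⅖) + 18)*12 - 1086)² = ((-1/15 + 18)*12 - 1086)² = ((269/15)*12 - 1086)² = (1076/5 - 1086)² = (-4354/5)² = 18957316/25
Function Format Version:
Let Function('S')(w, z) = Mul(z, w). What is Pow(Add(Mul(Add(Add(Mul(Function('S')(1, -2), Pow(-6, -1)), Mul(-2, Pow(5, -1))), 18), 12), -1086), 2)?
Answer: Rational(18957316, 25) ≈ 7.5829e+5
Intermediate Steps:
Function('S')(w, z) = Mul(w, z)
Pow(Add(Mul(Add(Add(Mul(Function('S')(1, -2), Pow(-6, -1)), Mul(-2, Pow(5, -1))), 18), 12), -1086), 2) = Pow(Add(Mul(Add(Add(Mul(Mul(1, -2), Pow(-6, -1)), Mul(-2, Pow(5, -1))), 18), 12), -1086), 2) = Pow(Add(Mul(Add(Add(Mul(-2, Rational(-1, 6)), Mul(-2, Rational(1, 5))), 18), 12), -1086), 2) = Pow(Add(Mul(Add(Add(Rational(1, 3), Rational(-2, 5)), 18), 12), -1086), 2) = Pow(Add(Mul(Add(Rational(-1, 15), 18), 12), -1086), 2) = Pow(Add(Mul(Rational(269, 15), 12), -1086), 2) = Pow(Add(Rational(1076, 5), -1086), 2) = Pow(Rational(-4354, 5), 2) = Rational(18957316, 25)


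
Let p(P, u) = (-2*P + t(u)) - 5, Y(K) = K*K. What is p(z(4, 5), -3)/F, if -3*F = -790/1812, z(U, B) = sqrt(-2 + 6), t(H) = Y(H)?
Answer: 0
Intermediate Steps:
Y(K) = K**2
t(H) = H**2
z(U, B) = 2 (z(U, B) = sqrt(4) = 2)
p(P, u) = -5 + u**2 - 2*P (p(P, u) = (-2*P + u**2) - 5 = (u**2 - 2*P) - 5 = -5 + u**2 - 2*P)
F = 395/2718 (F = -(-790)/(3*1812) = -1/3*(-395/906) = 395/2718 ≈ 0.14533)
p(z(4, 5), -3)/F = (-5 + (-3)**2 - 2*2)/(395/2718) = 2718*(-5 + 9 - 4)/395 = (2718/395)*0 = 0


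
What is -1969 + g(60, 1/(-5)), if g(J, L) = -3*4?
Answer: -1981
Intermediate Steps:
g(J, L) = -12
-1969 + g(60, 1/(-5)) = -1969 - 12 = -1981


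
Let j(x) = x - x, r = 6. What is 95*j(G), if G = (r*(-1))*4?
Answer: 0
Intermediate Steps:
G = -24 (G = (6*(-1))*4 = -6*4 = -24)
j(x) = 0
95*j(G) = 95*0 = 0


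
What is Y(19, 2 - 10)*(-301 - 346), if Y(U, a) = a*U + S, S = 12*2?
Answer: 82816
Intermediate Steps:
S = 24
Y(U, a) = 24 + U*a (Y(U, a) = a*U + 24 = U*a + 24 = 24 + U*a)
Y(19, 2 - 10)*(-301 - 346) = (24 + 19*(2 - 10))*(-301 - 346) = (24 + 19*(-8))*(-647) = (24 - 152)*(-647) = -128*(-647) = 82816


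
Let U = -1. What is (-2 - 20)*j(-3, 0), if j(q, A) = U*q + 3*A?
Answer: -66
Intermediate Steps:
j(q, A) = -q + 3*A
(-2 - 20)*j(-3, 0) = (-2 - 20)*(-1*(-3) + 3*0) = -22*(3 + 0) = -22*3 = -66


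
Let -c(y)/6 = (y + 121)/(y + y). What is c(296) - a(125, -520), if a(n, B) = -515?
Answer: 151189/296 ≈ 510.77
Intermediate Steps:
c(y) = -3*(121 + y)/y (c(y) = -6*(y + 121)/(y + y) = -6*(121 + y)/(2*y) = -6*(121 + y)*1/(2*y) = -3*(121 + y)/y)
c(296) - a(125, -520) = (-3 - 363/296) - 1*(-515) = (-3 - 363*1/296) + 515 = (-3 - 363/296) + 515 = -1251/296 + 515 = 151189/296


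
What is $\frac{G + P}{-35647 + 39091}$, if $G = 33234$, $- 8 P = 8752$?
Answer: $\frac{8035}{861} \approx 9.3322$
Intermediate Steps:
$P = -1094$ ($P = \left(- \frac{1}{8}\right) 8752 = -1094$)
$\frac{G + P}{-35647 + 39091} = \frac{33234 - 1094}{-35647 + 39091} = \frac{32140}{3444} = 32140 \cdot \frac{1}{3444} = \frac{8035}{861}$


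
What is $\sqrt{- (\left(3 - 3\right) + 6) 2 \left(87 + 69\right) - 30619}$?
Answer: $i \sqrt{32491} \approx 180.25 i$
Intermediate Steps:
$\sqrt{- (\left(3 - 3\right) + 6) 2 \left(87 + 69\right) - 30619} = \sqrt{- (0 + 6) 2 \cdot 156 - 30619} = \sqrt{\left(-1\right) 6 \cdot 2 \cdot 156 - 30619} = \sqrt{\left(-6\right) 2 \cdot 156 - 30619} = \sqrt{\left(-12\right) 156 - 30619} = \sqrt{-1872 - 30619} = \sqrt{-32491} = i \sqrt{32491}$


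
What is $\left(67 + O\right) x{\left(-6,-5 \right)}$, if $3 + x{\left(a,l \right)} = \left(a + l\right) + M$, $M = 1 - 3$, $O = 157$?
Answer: $-3584$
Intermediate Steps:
$M = -2$
$x{\left(a,l \right)} = -5 + a + l$ ($x{\left(a,l \right)} = -3 - \left(2 - a - l\right) = -3 + \left(-2 + a + l\right) = -5 + a + l$)
$\left(67 + O\right) x{\left(-6,-5 \right)} = \left(67 + 157\right) \left(-5 - 6 - 5\right) = 224 \left(-16\right) = -3584$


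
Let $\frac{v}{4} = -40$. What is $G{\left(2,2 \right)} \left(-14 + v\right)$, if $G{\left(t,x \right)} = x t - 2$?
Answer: $-348$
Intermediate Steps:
$G{\left(t,x \right)} = -2 + t x$ ($G{\left(t,x \right)} = t x - 2 = -2 + t x$)
$v = -160$ ($v = 4 \left(-40\right) = -160$)
$G{\left(2,2 \right)} \left(-14 + v\right) = \left(-2 + 2 \cdot 2\right) \left(-14 - 160\right) = \left(-2 + 4\right) \left(-174\right) = 2 \left(-174\right) = -348$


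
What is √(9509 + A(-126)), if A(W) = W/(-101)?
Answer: √97014035/101 ≈ 97.521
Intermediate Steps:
A(W) = -W/101 (A(W) = W*(-1/101) = -W/101)
√(9509 + A(-126)) = √(9509 - 1/101*(-126)) = √(9509 + 126/101) = √(960535/101) = √97014035/101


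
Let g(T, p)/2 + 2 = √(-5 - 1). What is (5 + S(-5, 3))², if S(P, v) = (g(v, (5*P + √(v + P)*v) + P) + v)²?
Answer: 228 + 144*I*√6 ≈ 228.0 + 352.73*I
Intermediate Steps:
g(T, p) = -4 + 2*I*√6 (g(T, p) = -4 + 2*√(-5 - 1) = -4 + 2*√(-6) = -4 + 2*(I*√6) = -4 + 2*I*√6)
S(P, v) = (-4 + v + 2*I*√6)² (S(P, v) = ((-4 + 2*I*√6) + v)² = (-4 + v + 2*I*√6)²)
(5 + S(-5, 3))² = (5 + (-4 + 3 + 2*I*√6)²)² = (5 + (-1 + 2*I*√6)²)²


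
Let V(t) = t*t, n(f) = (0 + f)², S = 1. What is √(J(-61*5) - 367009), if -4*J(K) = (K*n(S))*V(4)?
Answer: I*√365789 ≈ 604.8*I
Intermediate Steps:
n(f) = f²
V(t) = t²
J(K) = -4*K (J(K) = -K*1²*4²/4 = -K*1*16/4 = -K*16/4 = -4*K)
√(J(-61*5) - 367009) = √(-(-244)*5 - 367009) = √(-4*(-305) - 367009) = √(1220 - 367009) = √(-365789) = I*√365789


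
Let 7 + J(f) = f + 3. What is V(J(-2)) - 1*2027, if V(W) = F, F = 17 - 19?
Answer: -2029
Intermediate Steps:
J(f) = -4 + f (J(f) = -7 + (f + 3) = -7 + (3 + f) = -4 + f)
F = -2
V(W) = -2
V(J(-2)) - 1*2027 = -2 - 1*2027 = -2 - 2027 = -2029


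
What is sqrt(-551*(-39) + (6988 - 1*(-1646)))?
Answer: 3*sqrt(3347) ≈ 173.56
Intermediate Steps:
sqrt(-551*(-39) + (6988 - 1*(-1646))) = sqrt(21489 + (6988 + 1646)) = sqrt(21489 + 8634) = sqrt(30123) = 3*sqrt(3347)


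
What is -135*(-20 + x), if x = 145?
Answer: -16875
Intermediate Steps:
-135*(-20 + x) = -135*(-20 + 145) = -135*125 = -16875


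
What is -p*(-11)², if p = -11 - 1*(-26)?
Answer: -1815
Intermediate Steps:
p = 15 (p = -11 + 26 = 15)
-p*(-11)² = -15*(-11)² = -15*121 = -1*1815 = -1815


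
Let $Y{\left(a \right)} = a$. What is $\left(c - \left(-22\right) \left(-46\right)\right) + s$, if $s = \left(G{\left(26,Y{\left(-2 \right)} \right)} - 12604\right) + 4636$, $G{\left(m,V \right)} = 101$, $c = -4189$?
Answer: $-13068$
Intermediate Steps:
$s = -7867$ ($s = \left(101 - 12604\right) + 4636 = -12503 + 4636 = -7867$)
$\left(c - \left(-22\right) \left(-46\right)\right) + s = \left(-4189 - \left(-22\right) \left(-46\right)\right) - 7867 = \left(-4189 - 1012\right) - 7867 = -5201 - 7867 = -13068$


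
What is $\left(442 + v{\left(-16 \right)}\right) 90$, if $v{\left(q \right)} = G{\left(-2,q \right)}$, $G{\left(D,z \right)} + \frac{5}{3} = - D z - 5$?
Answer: $36300$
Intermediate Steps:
$G{\left(D,z \right)} = - \frac{20}{3} - D z$ ($G{\left(D,z \right)} = - \frac{5}{3} + \left(- D z - 5\right) = - \frac{5}{3} - \left(5 + D z\right) = - \frac{20}{3} - D z$)
$v{\left(q \right)} = - \frac{20}{3} + 2 q$ ($v{\left(q \right)} = - \frac{20}{3} - - 2 q = - \frac{20}{3} + 2 q$)
$\left(442 + v{\left(-16 \right)}\right) 90 = \left(442 + \left(- \frac{20}{3} + 2 \left(-16\right)\right)\right) 90 = \left(442 - \frac{116}{3}\right) 90 = \frac{1210}{3} \cdot 90 = 36300$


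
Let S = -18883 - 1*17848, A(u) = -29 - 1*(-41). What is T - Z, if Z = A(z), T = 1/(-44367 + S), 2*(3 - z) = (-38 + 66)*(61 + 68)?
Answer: -973177/81098 ≈ -12.000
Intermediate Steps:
z = -1803 (z = 3 - (-38 + 66)*(61 + 68)/2 = 3 - 14*129 = 3 - ½*3612 = 3 - 1806 = -1803)
A(u) = 12 (A(u) = -29 + 41 = 12)
S = -36731 (S = -18883 - 17848 = -36731)
T = -1/81098 (T = 1/(-44367 - 36731) = 1/(-81098) = -1/81098 ≈ -1.2331e-5)
Z = 12
T - Z = -1/81098 - 1*12 = -1/81098 - 12 = -973177/81098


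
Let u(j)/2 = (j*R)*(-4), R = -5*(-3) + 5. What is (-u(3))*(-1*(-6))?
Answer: 2880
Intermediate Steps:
R = 20 (R = 15 + 5 = 20)
u(j) = -160*j (u(j) = 2*((j*20)*(-4)) = 2*((20*j)*(-4)) = 2*(-80*j) = -160*j)
(-u(3))*(-1*(-6)) = (-(-160)*3)*(-1*(-6)) = -1*(-480)*6 = 480*6 = 2880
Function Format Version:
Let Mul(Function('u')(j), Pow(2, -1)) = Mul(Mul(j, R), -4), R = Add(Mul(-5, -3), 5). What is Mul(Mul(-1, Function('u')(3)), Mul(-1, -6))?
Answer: 2880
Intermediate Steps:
R = 20 (R = Add(15, 5) = 20)
Function('u')(j) = Mul(-160, j) (Function('u')(j) = Mul(2, Mul(Mul(j, 20), -4)) = Mul(2, Mul(Mul(20, j), -4)) = Mul(2, Mul(-80, j)) = Mul(-160, j))
Mul(Mul(-1, Function('u')(3)), Mul(-1, -6)) = Mul(Mul(-1, Mul(-160, 3)), Mul(-1, -6)) = Mul(Mul(-1, -480), 6) = Mul(480, 6) = 2880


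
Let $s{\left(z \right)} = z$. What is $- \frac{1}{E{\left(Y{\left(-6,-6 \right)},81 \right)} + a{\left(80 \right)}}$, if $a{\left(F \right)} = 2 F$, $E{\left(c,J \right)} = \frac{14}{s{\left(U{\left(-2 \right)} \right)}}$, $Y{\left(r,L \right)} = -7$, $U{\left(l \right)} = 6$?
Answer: $- \frac{3}{487} \approx -0.0061602$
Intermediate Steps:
$E{\left(c,J \right)} = \frac{7}{3}$ ($E{\left(c,J \right)} = \frac{14}{6} = 14 \cdot \frac{1}{6} = \frac{7}{3}$)
$- \frac{1}{E{\left(Y{\left(-6,-6 \right)},81 \right)} + a{\left(80 \right)}} = - \frac{1}{\frac{7}{3} + 2 \cdot 80} = - \frac{1}{\frac{7}{3} + 160} = - \frac{1}{\frac{487}{3}} = \left(-1\right) \frac{3}{487} = - \frac{3}{487}$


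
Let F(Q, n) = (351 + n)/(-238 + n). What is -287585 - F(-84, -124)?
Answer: -104105543/362 ≈ -2.8758e+5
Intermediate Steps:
F(Q, n) = (351 + n)/(-238 + n)
-287585 - F(-84, -124) = -287585 - (351 - 124)/(-238 - 124) = -287585 - 227/(-362) = -287585 - (-1)*227/362 = -287585 - 1*(-227/362) = -287585 + 227/362 = -104105543/362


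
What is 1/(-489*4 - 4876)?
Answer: -1/6832 ≈ -0.00014637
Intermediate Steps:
1/(-489*4 - 4876) = 1/(-1956 - 4876) = 1/(-6832) = -1/6832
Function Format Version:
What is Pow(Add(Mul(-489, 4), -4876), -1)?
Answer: Rational(-1, 6832) ≈ -0.00014637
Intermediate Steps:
Pow(Add(Mul(-489, 4), -4876), -1) = Pow(Add(-1956, -4876), -1) = Pow(-6832, -1) = Rational(-1, 6832)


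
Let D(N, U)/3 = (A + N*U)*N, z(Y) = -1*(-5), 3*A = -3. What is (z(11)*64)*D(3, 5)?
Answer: 40320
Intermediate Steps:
A = -1 (A = (1/3)*(-3) = -1)
z(Y) = 5
D(N, U) = 3*N*(-1 + N*U) (D(N, U) = 3*((-1 + N*U)*N) = 3*(N*(-1 + N*U)) = 3*N*(-1 + N*U))
(z(11)*64)*D(3, 5) = (5*64)*(3*3*(-1 + 3*5)) = 320*(3*3*(-1 + 15)) = 320*(3*3*14) = 320*126 = 40320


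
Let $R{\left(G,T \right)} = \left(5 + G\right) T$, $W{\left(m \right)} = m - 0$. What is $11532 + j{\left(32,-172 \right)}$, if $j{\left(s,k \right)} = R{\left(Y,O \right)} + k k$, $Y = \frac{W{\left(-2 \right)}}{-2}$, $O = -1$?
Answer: $41110$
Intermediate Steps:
$W{\left(m \right)} = m$ ($W{\left(m \right)} = m + 0 = m$)
$Y = 1$ ($Y = - \frac{2}{-2} = \left(-2\right) \left(- \frac{1}{2}\right) = 1$)
$R{\left(G,T \right)} = T \left(5 + G\right)$
$j{\left(s,k \right)} = -6 + k^{2}$ ($j{\left(s,k \right)} = - (5 + 1) + k k = \left(-1\right) 6 + k^{2} = -6 + k^{2}$)
$11532 + j{\left(32,-172 \right)} = 11532 - \left(6 - \left(-172\right)^{2}\right) = 11532 + \left(-6 + 29584\right) = 11532 + 29578 = 41110$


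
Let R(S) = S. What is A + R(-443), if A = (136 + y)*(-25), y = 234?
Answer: -9693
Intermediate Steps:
A = -9250 (A = (136 + 234)*(-25) = 370*(-25) = -9250)
A + R(-443) = -9250 - 443 = -9693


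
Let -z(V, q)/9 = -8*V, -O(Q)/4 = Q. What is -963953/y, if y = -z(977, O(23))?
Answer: 963953/70344 ≈ 13.703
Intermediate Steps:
O(Q) = -4*Q
z(V, q) = 72*V (z(V, q) = -(-72)*V = 72*V)
y = -70344 (y = -72*977 = -1*70344 = -70344)
-963953/y = -963953/(-70344) = -963953*(-1/70344) = 963953/70344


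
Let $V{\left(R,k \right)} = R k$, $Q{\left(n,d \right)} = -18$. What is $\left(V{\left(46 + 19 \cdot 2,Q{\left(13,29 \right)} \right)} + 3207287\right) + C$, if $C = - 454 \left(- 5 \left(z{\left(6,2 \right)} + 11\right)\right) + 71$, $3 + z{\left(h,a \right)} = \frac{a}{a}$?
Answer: $3226276$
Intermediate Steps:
$z{\left(h,a \right)} = -2$ ($z{\left(h,a \right)} = -3 + \frac{a}{a} = -3 + 1 = -2$)
$C = 20501$ ($C = - 454 \left(- 5 \left(-2 + 11\right)\right) + 71 = - 454 \left(\left(-5\right) 9\right) + 71 = \left(-454\right) \left(-45\right) + 71 = 20430 + 71 = 20501$)
$\left(V{\left(46 + 19 \cdot 2,Q{\left(13,29 \right)} \right)} + 3207287\right) + C = \left(\left(46 + 19 \cdot 2\right) \left(-18\right) + 3207287\right) + 20501 = \left(\left(46 + 38\right) \left(-18\right) + 3207287\right) + 20501 = \left(84 \left(-18\right) + 3207287\right) + 20501 = \left(-1512 + 3207287\right) + 20501 = 3205775 + 20501 = 3226276$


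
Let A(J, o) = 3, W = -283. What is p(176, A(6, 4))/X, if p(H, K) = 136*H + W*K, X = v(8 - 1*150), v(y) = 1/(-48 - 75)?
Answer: -2839701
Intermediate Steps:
v(y) = -1/123 (v(y) = 1/(-123) = -1/123)
X = -1/123 ≈ -0.0081301
p(H, K) = -283*K + 136*H (p(H, K) = 136*H - 283*K = -283*K + 136*H)
p(176, A(6, 4))/X = (-283*3 + 136*176)/(-1/123) = (-849 + 23936)*(-123) = 23087*(-123) = -2839701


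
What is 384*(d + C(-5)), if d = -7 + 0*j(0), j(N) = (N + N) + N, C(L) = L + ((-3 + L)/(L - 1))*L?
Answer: -7168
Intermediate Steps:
C(L) = L + L*(-3 + L)/(-1 + L) (C(L) = L + ((-3 + L)/(-1 + L))*L = L + L*(-3 + L)/(-1 + L))
j(N) = 3*N (j(N) = 2*N + N = 3*N)
d = -7 (d = -7 + 0*(3*0) = -7 + 0*0 = -7 + 0 = -7)
384*(d + C(-5)) = 384*(-7 + 2*(-5)*(-2 - 5)/(-1 - 5)) = 384*(-7 + 2*(-5)*(-7)/(-6)) = 384*(-7 + 2*(-5)*(-⅙)*(-7)) = 384*(-7 - 35/3) = 384*(-56/3) = -7168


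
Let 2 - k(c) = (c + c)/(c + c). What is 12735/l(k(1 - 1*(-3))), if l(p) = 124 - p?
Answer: 4245/41 ≈ 103.54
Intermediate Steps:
k(c) = 1 (k(c) = 2 - (c + c)/(c + c) = 2 - 2*c/(2*c) = 2 - 2*c*1/(2*c) = 2 - 1*1 = 2 - 1 = 1)
12735/l(k(1 - 1*(-3))) = 12735/(124 - 1*1) = 12735/(124 - 1) = 12735/123 = 12735*(1/123) = 4245/41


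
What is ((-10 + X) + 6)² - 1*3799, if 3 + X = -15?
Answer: -3315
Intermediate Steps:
X = -18 (X = -3 - 15 = -18)
((-10 + X) + 6)² - 1*3799 = ((-10 - 18) + 6)² - 1*3799 = (-28 + 6)² - 3799 = (-22)² - 3799 = 484 - 3799 = -3315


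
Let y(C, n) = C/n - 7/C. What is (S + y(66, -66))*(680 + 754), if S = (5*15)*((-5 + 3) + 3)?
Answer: 1165603/11 ≈ 1.0596e+5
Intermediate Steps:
y(C, n) = -7/C + C/n
S = 75 (S = 75*(-2 + 3) = 75*1 = 75)
(S + y(66, -66))*(680 + 754) = (75 + (-7/66 + 66/(-66)))*(680 + 754) = (75 + (-7*1/66 + 66*(-1/66)))*1434 = (75 + (-7/66 - 1))*1434 = (75 - 73/66)*1434 = (4877/66)*1434 = 1165603/11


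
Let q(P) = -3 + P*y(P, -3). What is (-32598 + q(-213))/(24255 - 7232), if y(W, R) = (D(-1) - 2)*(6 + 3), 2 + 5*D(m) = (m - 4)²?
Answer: -187926/85115 ≈ -2.2079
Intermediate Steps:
D(m) = -⅖ + (-4 + m)²/5 (D(m) = -⅖ + (m - 4)²/5 = -⅖ + (-4 + m)²/5)
y(W, R) = 117/5 (y(W, R) = ((-⅖ + (-4 - 1)²/5) - 2)*(6 + 3) = ((-⅖ + (⅕)*(-5)²) - 2)*9 = ((-⅖ + (⅕)*25) - 2)*9 = ((-⅖ + 5) - 2)*9 = (23/5 - 2)*9 = (13/5)*9 = 117/5)
q(P) = -3 + 117*P/5 (q(P) = -3 + P*(117/5) = -3 + 117*P/5)
(-32598 + q(-213))/(24255 - 7232) = (-32598 + (-3 + (117/5)*(-213)))/(24255 - 7232) = (-32598 + (-3 - 24921/5))/17023 = (-32598 - 24936/5)*(1/17023) = -187926/5*1/17023 = -187926/85115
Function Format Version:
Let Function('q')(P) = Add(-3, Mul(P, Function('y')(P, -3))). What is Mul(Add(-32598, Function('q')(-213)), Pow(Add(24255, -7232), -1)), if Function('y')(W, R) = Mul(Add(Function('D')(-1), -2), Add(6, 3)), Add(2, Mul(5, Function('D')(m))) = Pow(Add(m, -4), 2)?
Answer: Rational(-187926, 85115) ≈ -2.2079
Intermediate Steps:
Function('D')(m) = Add(Rational(-2, 5), Mul(Rational(1, 5), Pow(Add(-4, m), 2))) (Function('D')(m) = Add(Rational(-2, 5), Mul(Rational(1, 5), Pow(Add(m, -4), 2))) = Add(Rational(-2, 5), Mul(Rational(1, 5), Pow(Add(-4, m), 2))))
Function('y')(W, R) = Rational(117, 5) (Function('y')(W, R) = Mul(Add(Add(Rational(-2, 5), Mul(Rational(1, 5), Pow(Add(-4, -1), 2))), -2), Add(6, 3)) = Mul(Add(Add(Rational(-2, 5), Mul(Rational(1, 5), Pow(-5, 2))), -2), 9) = Mul(Add(Add(Rational(-2, 5), Mul(Rational(1, 5), 25)), -2), 9) = Mul(Add(Add(Rational(-2, 5), 5), -2), 9) = Mul(Add(Rational(23, 5), -2), 9) = Mul(Rational(13, 5), 9) = Rational(117, 5))
Function('q')(P) = Add(-3, Mul(Rational(117, 5), P)) (Function('q')(P) = Add(-3, Mul(P, Rational(117, 5))) = Add(-3, Mul(Rational(117, 5), P)))
Mul(Add(-32598, Function('q')(-213)), Pow(Add(24255, -7232), -1)) = Mul(Add(-32598, Add(-3, Mul(Rational(117, 5), -213))), Pow(Add(24255, -7232), -1)) = Mul(Add(-32598, Add(-3, Rational(-24921, 5))), Pow(17023, -1)) = Mul(Add(-32598, Rational(-24936, 5)), Rational(1, 17023)) = Mul(Rational(-187926, 5), Rational(1, 17023)) = Rational(-187926, 85115)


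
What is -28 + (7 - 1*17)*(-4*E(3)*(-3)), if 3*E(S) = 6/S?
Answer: -108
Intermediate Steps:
E(S) = 2/S (E(S) = (6/S)/3 = 2/S)
-28 + (7 - 1*17)*(-4*E(3)*(-3)) = -28 + (7 - 1*17)*(-8/3*(-3)) = -28 + (7 - 17)*(-8/3*(-3)) = -28 - 10*(-4*2/3)*(-3) = -28 - (-80)*(-3)/3 = -28 - 10*8 = -28 - 80 = -108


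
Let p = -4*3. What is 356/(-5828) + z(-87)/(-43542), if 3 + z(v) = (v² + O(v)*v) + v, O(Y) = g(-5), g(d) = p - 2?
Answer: -5515589/21146898 ≈ -0.26082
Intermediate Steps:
p = -12
g(d) = -14 (g(d) = -12 - 2 = -14)
O(Y) = -14
z(v) = -3 + v² - 13*v (z(v) = -3 + ((v² - 14*v) + v) = -3 + (v² - 13*v) = -3 + v² - 13*v)
356/(-5828) + z(-87)/(-43542) = 356/(-5828) + (-3 + (-87)² - 13*(-87))/(-43542) = 356*(-1/5828) + (-3 + 7569 + 1131)*(-1/43542) = -89/1457 + 8697*(-1/43542) = -89/1457 - 2899/14514 = -5515589/21146898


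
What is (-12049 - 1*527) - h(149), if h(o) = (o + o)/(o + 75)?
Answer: -1408661/112 ≈ -12577.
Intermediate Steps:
h(o) = 2*o/(75 + o) (h(o) = (2*o)/(75 + o) = 2*o/(75 + o))
(-12049 - 1*527) - h(149) = (-12049 - 1*527) - 2*149/(75 + 149) = (-12049 - 527) - 2*149/224 = -12576 - 2*149/224 = -12576 - 1*149/112 = -12576 - 149/112 = -1408661/112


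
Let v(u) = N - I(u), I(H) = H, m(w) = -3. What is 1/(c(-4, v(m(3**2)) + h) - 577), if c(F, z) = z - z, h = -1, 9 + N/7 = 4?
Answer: -1/577 ≈ -0.0017331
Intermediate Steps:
N = -35 (N = -63 + 7*4 = -63 + 28 = -35)
v(u) = -35 - u
c(F, z) = 0
1/(c(-4, v(m(3**2)) + h) - 577) = 1/(0 - 577) = 1/(-577) = -1/577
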